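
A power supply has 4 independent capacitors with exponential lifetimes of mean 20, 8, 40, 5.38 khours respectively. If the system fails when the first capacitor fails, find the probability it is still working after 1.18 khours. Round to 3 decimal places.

0.634

The first failure time is exponential with rate Σλ_i = 1/20 + 1/8 + 1/40 + 1/5.38 = 0.385874 per khour.
P(min > 1.18) = e^(−0.385874·1.18) = e^(−0.45533) ≈ 0.634.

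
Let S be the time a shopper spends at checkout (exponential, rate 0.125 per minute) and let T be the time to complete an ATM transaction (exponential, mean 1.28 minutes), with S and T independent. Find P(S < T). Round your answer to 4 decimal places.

0.1379

λ_1 = 0.125, λ_2 = 1/1.28 = 0.78125.
For independent exponentials, P(S < T) = λ_1/(λ_1+λ_2) = 0.125/0.90625 ≈ 0.1379.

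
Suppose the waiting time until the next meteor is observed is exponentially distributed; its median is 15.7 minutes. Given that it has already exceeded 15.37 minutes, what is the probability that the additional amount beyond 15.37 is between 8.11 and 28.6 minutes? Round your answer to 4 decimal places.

For an exponential, median = ln(2)/λ, so λ = ln 2 / 15.7 = 0.0441495 per minute.
Memoryless: the residual past 15.37 is again Exp(λ).
P(8.11 < residual < 28.6) = e^(−λ·8.11) − e^(−λ·28.6) = 0.69904 − 0.28290 ≈ 0.4161.

0.4161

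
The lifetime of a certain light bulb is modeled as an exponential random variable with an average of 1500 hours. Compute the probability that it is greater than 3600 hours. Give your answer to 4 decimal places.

0.0907

The rate is λ = 1/1500 = 0.000666667 per hour.
P(X > 3600) = e^(−λ·3600) = e^(−2.4) ≈ 0.0907.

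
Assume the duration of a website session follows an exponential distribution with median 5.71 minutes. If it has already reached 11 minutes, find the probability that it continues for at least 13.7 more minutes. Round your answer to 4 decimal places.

0.1896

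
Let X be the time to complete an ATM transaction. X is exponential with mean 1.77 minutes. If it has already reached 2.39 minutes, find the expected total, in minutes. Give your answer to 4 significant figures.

The rate is λ = 1/1.77 = 0.564972 per minute.
By memorylessness, E[X | X > 2.39] = 2.39 + 1/λ = 2.39 + 1.77 = 4.16 minutes.

4.160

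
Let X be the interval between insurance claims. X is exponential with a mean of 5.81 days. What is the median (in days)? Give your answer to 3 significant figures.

The rate is λ = 1/5.81 = 0.172117 per day.
Set 1 − e^(−λt) = 0.5, so t = −ln(0.5)/λ = 0.69315/0.172117 ≈ 4.02719 days.

4.03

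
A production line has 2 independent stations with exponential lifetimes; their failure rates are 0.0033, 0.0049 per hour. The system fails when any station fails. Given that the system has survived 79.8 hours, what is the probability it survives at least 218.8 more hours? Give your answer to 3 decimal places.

0.166

Time to first failure ~ Exp(Σλ) with Σλ = 0.0082.
By memorylessness, P(T > 79.8+218.8 | T > 79.8) = P(T > 218.8) = e^(−0.0082·218.8) ≈ 0.166.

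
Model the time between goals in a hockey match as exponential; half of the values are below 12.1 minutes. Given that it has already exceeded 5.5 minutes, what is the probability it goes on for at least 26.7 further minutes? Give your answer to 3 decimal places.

0.217

For an exponential, median = ln(2)/λ, so λ = ln 2 / 12.1 = 0.0572849 per minute.
The exponential is memoryless, so the remaining time is again Exp(λ): the condition X > 5.5 is irrelevant.
P(X > 26.7) = e^(−1.5295) ≈ 0.217.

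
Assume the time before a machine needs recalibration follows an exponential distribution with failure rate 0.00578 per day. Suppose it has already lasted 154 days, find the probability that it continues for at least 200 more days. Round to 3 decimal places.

P(X > s+t | X > s) = e^(−λ(s+t))/e^(−λs) = e^(−λt), independent of s = 154.
P(X > 200) = e^(−1.156) ≈ 0.315.

0.315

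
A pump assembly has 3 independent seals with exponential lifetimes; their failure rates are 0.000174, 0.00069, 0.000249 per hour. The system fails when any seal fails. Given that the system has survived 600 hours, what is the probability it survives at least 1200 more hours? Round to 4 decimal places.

Time to first failure ~ Exp(Σλ) with Σλ = 0.001113.
By memorylessness, P(T > 600+1200 | T > 600) = P(T > 1200) = e^(−0.001113·1200) ≈ 0.2630.

0.2630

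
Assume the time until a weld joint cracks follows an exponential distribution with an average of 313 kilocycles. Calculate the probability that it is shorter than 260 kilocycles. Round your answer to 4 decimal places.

0.5642

The rate is λ = 1/313 = 0.00319489 per kilocycle.
P(X ≤ 260) = 1 − e^(−λ·260) = 1 − e^(−0.83067) ≈ 0.5642.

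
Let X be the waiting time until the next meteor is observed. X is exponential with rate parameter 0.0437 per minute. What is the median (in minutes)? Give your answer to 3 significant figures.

15.9

Set 1 − e^(−λt) = 0.5, so t = −ln(0.5)/λ = 0.69315/0.0437 ≈ 15.8615 minutes.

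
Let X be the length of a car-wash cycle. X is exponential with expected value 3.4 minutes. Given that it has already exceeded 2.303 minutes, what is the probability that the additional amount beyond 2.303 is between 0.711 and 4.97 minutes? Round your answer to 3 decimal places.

0.579

The rate is λ = 1/3.4 = 0.294118 per minute.
Memoryless: the residual past 2.303 is again Exp(λ).
P(0.711 < residual < 4.97) = e^(−λ·0.711) − e^(−λ·4.97) = 0.81130 − 0.23183 ≈ 0.579.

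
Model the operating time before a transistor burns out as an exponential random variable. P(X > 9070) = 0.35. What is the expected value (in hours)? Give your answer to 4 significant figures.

8640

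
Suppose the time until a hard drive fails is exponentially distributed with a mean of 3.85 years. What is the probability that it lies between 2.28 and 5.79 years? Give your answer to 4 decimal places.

The rate is λ = 1/3.85 = 0.25974 per year.
P(2.28 < X < 5.79) = e^(−λ·2.28) − e^(−λ·5.79) = 0.55310 − 0.22226 ≈ 0.3308.

0.3308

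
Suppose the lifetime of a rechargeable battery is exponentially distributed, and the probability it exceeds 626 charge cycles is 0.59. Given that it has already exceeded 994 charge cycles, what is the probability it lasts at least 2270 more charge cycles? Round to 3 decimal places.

0.148

From e^(−λ·626) = 0.59, λ = −ln(0.59)/626 = 0.000842864.
Memoryless: P(X > 994+2270 | X > 994) = P(X > 2270) = e^(−0.000842864·2270) ≈ 0.148.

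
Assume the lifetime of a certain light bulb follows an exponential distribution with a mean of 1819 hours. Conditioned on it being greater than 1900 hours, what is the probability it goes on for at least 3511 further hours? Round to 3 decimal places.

0.145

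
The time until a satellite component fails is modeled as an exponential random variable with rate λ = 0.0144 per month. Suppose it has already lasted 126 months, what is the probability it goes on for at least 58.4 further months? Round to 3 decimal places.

By the memoryless property, P(X > 126+58.4 | X > 126) = P(X > 58.4).
P(X > 58.4) = e^(−0.84096) ≈ 0.431.

0.431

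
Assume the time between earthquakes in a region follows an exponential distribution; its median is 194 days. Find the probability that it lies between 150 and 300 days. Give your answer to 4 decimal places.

For an exponential, median = ln(2)/λ, so λ = ln 2 / 194 = 0.00357292 per day.
P(150 < X < 300) = e^(−λ·150) − e^(−λ·300) = 0.58512 − 0.34237 ≈ 0.2428.

0.2428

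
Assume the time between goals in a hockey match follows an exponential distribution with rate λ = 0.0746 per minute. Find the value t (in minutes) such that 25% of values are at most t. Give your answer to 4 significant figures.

Set 1 − e^(−λt) = 0.25, so t = −ln(0.75)/λ = 0.28768/0.0746 ≈ 3.85633 minutes.

3.856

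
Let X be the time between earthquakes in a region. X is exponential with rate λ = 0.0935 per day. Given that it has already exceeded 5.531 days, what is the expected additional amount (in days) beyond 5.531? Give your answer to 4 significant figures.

10.70

By memorylessness, the remaining amount past any threshold is again Exp(λ) with mean 1/λ = 10.6952 days.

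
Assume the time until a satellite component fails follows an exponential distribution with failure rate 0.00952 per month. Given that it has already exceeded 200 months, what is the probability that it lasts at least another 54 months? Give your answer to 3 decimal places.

The exponential is memoryless, so the remaining time is again Exp(λ): the condition X > 200 is irrelevant.
P(X > 54) = e^(−0.51408) ≈ 0.598.

0.598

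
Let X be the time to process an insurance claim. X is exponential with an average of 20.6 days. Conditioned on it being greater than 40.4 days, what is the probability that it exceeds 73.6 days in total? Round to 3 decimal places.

The rate is λ = 1/20.6 = 0.0485437 per day.
P(X > s+t | X > s) = e^(−λ(s+t))/e^(−λs) = e^(−λt), independent of s = 40.4.
P(X > 33.2) = e^(−1.6117) ≈ 0.200.

0.200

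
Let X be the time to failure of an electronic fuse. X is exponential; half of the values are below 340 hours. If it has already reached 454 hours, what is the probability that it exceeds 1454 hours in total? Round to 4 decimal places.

0.1302

For an exponential, median = ln(2)/λ, so λ = ln 2 / 340 = 0.00203867 per hour.
The exponential is memoryless, so the remaining time is again Exp(λ): the condition X > 454 is irrelevant.
P(X > 1000) = e^(−2.0387) ≈ 0.1302.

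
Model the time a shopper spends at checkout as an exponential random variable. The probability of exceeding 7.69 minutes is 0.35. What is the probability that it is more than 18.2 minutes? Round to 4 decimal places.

0.0834

e^(−λ·7.69) = 0.35 ⇒ λ = −ln(0.35)/7.69 = 0.136518.
P(X > 18.2) = e^(−0.136518·18.2) = e^(−2.4846) ≈ 0.0834.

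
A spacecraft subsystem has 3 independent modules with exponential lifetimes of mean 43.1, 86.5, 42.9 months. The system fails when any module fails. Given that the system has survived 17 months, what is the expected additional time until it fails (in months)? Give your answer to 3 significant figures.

First-failure rate Σλ = 1/43.1 + 1/86.5 + 1/42.9 = 0.0580726.
By memorylessness the expected residual is 1/Σλ = 17.2198 months, regardless of the 17 already elapsed.

17.2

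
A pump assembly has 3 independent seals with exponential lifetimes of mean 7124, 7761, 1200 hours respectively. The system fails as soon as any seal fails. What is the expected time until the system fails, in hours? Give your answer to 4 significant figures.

907.0

The first failure time is exponential with rate Σλ_i = 1/7124 + 1/7761 + 1/1200 = 0.00110255 per hour.
E[min] = 1/Σλ = 1/0.00110255 = 906.986 hours.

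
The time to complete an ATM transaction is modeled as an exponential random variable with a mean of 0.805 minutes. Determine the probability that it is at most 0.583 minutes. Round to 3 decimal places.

0.515

The rate is λ = 1/0.805 = 1.24224 per minute.
P(X ≤ 0.583) = 1 − e^(−λ·0.583) = 1 − e^(−0.72422) ≈ 0.515.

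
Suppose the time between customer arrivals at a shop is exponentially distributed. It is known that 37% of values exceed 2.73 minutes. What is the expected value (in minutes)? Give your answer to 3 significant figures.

e^(−λ·2.73) = 0.37 ⇒ λ = −ln(0.37)/2.73 = 0.364195.
Mean = 1/λ = 2.74578 minutes.

2.75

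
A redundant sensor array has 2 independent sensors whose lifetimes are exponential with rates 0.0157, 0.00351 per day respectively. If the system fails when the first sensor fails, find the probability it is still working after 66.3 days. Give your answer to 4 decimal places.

0.2798

The time to first failure is exponential with rate Σλ = 0.0157 + 0.00351 = 0.01921.
P(min > 66.3) = e^(−0.01921·66.3) = e^(−1.2736) ≈ 0.2798.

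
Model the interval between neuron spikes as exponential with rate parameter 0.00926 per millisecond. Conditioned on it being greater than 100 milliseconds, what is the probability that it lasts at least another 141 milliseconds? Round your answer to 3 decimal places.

0.271

By the memoryless property, P(X > 100+141 | X > 100) = P(X > 141).
P(X > 141) = e^(−1.3057) ≈ 0.271.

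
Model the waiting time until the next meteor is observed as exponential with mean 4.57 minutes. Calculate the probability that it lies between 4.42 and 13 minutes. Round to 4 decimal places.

0.3220

The rate is λ = 1/4.57 = 0.218818 per minute.
P(4.42 < X < 13) = e^(−λ·4.42) − e^(−λ·13) = 0.38015 − 0.05816 ≈ 0.3220.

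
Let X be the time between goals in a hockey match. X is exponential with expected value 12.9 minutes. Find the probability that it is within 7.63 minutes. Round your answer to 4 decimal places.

The rate is λ = 1/12.9 = 0.0775194 per minute.
P(X ≤ 7.63) = 1 − e^(−λ·7.63) = 1 − e^(−0.59147) ≈ 0.4465.

0.4465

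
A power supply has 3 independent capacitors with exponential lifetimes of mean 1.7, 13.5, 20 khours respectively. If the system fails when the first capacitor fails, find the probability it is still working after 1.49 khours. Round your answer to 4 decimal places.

The first failure time is exponential with rate Σλ_i = 1/1.7 + 1/13.5 + 1/20 = 0.712309 per khour.
P(min > 1.49) = e^(−0.712309·1.49) = e^(−1.0613) ≈ 0.3460.

0.3460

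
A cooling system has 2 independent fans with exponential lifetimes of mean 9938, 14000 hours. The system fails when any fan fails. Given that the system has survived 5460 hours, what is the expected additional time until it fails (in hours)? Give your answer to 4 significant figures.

First-failure rate Σλ = 1/9938 + 1/14000 = 0.000172052.
By memorylessness the expected residual is 1/Σλ = 5812.18 hours, regardless of the 5460 already elapsed.

5812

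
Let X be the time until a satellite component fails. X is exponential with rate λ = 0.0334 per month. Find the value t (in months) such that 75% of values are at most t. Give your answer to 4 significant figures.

Set 1 − e^(−λt) = 0.75, so t = −ln(0.25)/λ = 1.3863/0.0334 ≈ 41.5058 months.

41.51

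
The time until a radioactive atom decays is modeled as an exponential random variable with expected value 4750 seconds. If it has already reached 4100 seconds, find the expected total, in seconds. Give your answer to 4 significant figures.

The rate is λ = 1/4750 = 0.000210526 per second.
By memorylessness, E[X | X > 4100] = 4100 + 1/λ = 4100 + 4750 = 8850 seconds.

8850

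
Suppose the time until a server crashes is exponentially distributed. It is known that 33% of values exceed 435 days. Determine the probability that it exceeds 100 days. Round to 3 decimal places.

0.775

e^(−λ·435) = 0.33 ⇒ λ = −ln(0.33)/435 = 0.00254865.
P(X > 100) = e^(−0.00254865·100) = e^(−0.25486) ≈ 0.775.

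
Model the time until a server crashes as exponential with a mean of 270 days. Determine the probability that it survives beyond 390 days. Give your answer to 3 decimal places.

The rate is λ = 1/270 = 0.0037037 per day.
P(X > 390) = e^(−λ·390) = e^(−1.4444) ≈ 0.236.

0.236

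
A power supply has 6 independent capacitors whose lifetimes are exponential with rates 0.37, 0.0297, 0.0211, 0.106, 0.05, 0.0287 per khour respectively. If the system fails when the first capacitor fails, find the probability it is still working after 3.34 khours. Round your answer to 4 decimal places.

0.1323

The time to first failure is exponential with rate Σλ = 0.37 + 0.0297 + 0.0211 + 0.106 + 0.05 + 0.0287 = 0.6055.
P(min > 3.34) = e^(−0.6055·3.34) = e^(−2.0224) ≈ 0.1323.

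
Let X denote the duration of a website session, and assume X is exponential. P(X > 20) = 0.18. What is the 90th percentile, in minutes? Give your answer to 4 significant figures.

26.86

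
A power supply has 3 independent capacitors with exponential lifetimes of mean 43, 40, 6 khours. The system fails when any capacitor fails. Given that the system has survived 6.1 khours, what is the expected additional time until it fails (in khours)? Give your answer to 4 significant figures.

First-failure rate Σλ = 1/43 + 1/40 + 1/6 = 0.214922.
By memorylessness the expected residual is 1/Σλ = 4.65284 khours, regardless of the 6.1 already elapsed.

4.653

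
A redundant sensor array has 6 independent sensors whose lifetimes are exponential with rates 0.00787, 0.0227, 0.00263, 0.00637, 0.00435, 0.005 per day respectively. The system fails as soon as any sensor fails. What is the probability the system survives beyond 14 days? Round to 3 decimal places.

0.504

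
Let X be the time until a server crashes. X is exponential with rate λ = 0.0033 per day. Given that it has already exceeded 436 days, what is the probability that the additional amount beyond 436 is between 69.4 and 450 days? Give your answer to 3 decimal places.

Memoryless: the residual past 436 is again Exp(λ).
P(69.4 < residual < 450) = e^(−λ·69.4) − e^(−λ·450) = 0.79531 − 0.22650 ≈ 0.569.

0.569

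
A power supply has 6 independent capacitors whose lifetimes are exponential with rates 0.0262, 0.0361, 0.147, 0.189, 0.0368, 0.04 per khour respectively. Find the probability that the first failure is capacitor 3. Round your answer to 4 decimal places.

0.3094

The time to first failure is exponential with rate Σλ = 0.0262 + 0.0361 + 0.147 + 0.189 + 0.0368 + 0.04 = 0.4751.
P(capacitor 3 first) = λ_3/Σλ = 0.147/0.4751 ≈ 0.3094.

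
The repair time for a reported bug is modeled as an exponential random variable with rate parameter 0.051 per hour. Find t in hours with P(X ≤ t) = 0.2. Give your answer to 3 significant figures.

4.38

Set 1 − e^(−λt) = 0.2, so t = −ln(0.8)/λ = 0.22314/0.051 ≈ 4.37536 hours.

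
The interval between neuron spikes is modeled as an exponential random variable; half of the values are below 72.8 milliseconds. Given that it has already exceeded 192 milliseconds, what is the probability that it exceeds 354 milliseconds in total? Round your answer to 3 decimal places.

For an exponential, median = ln(2)/λ, so λ = ln 2 / 72.8 = 0.00952125 per millisecond.
By the memoryless property, P(X > 192+162 | X > 192) = P(X > 162).
P(X > 162) = e^(−1.5424) ≈ 0.214.

0.214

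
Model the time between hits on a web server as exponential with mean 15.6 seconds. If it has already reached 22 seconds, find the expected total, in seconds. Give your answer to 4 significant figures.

The rate is λ = 1/15.6 = 0.0641026 per second.
By memorylessness, E[X | X > 22] = 22 + 1/λ = 22 + 15.6 = 37.6 seconds.

37.60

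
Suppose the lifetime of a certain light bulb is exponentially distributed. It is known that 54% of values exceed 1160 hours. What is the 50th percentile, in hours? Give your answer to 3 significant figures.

e^(−λ·1160) = 0.54 ⇒ λ = −ln(0.54)/1160 = 0.000531195.
50th percentile: 1 − e^(−λt) = 0.5, t = −ln(0.5)/λ = 1304.88 hours.

1300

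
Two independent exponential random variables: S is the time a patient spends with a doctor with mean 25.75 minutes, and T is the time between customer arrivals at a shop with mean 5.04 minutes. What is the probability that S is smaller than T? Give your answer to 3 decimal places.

0.164

λ_1 = 1/25.75 = 0.038835, λ_2 = 1/5.04 = 0.198413.
For independent exponentials, P(S < T) = λ_1/(λ_1+λ_2) = 0.038835/0.237248 ≈ 0.164.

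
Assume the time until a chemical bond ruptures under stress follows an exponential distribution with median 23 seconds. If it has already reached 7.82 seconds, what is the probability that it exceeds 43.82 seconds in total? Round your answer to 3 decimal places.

For an exponential, median = ln(2)/λ, so λ = ln 2 / 23 = 0.0301368 per second.
The exponential is memoryless, so the remaining time is again Exp(λ): the condition X > 7.82 is irrelevant.
P(X > 36) = e^(−1.0849) ≈ 0.338.

0.338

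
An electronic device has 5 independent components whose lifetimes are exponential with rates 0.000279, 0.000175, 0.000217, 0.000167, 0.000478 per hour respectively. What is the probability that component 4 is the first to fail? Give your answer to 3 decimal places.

The time to first failure is exponential with rate Σλ = 0.000279 + 0.000175 + 0.000217 + 0.000167 + 0.000478 = 0.001316.
P(component 4 first) = λ_4/Σλ = 0.000167/0.001316 ≈ 0.127.

0.127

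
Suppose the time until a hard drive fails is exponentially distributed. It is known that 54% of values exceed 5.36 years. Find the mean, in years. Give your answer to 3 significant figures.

e^(−λ·5.36) = 0.54 ⇒ λ = −ln(0.54)/5.36 = 0.11496.
Mean = 1/λ = 8.69867 years.

8.70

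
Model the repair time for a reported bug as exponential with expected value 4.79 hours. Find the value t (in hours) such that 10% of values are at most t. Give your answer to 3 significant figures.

The rate is λ = 1/4.79 = 0.208768 per hour.
Set 1 − e^(−λt) = 0.1, so t = −ln(0.9)/λ = 0.10536/0.208768 ≈ 0.504677 hours.

0.505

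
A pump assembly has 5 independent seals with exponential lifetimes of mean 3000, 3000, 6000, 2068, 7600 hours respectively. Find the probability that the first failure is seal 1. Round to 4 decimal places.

0.2301

Rates: λ_i = 1/mean_i → 0.000333333, 0.000333333, 0.000166667, 0.000483559, 0.000131579; Σλ = 0.00144847.
P(seal 1 first) = λ_1/Σλ = 0.000333333/0.00144847 ≈ 0.2301.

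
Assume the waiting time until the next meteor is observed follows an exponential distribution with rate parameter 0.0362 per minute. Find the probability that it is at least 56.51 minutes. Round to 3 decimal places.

0.129

P(X > 56.51) = e^(−λ·56.51) = e^(−2.0457) ≈ 0.129.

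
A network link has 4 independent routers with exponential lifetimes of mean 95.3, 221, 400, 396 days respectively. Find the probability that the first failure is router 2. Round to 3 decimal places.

Rates: λ_i = 1/mean_i → 0.0104932, 0.00452489, 0.0025, 0.00252525; Σλ = 0.0200433.
P(router 2 first) = λ_2/Σλ = 0.00452489/0.0200433 ≈ 0.226.

0.226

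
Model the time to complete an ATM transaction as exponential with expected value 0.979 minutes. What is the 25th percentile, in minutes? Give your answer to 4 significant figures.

The rate is λ = 1/0.979 = 1.02145 per minute.
Set 1 − e^(−λt) = 0.25, so t = −ln(0.75)/λ = 0.28768/1.02145 ≈ 0.281641 minutes.

0.2816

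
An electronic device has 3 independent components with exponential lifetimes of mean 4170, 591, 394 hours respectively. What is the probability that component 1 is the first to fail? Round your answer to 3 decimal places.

Rates: λ_i = 1/mean_i → 0.000239808, 0.00169205, 0.00253807; Σλ = 0.00446993.
P(component 1 first) = λ_1/Σλ = 0.000239808/0.00446993 ≈ 0.054.

0.054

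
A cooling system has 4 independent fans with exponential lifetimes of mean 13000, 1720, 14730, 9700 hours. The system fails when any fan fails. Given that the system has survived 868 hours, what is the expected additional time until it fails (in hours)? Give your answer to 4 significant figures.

1206

First-failure rate Σλ = 1/13000 + 1/1720 + 1/14730 + 1/9700 = 0.0008293.
By memorylessness the expected residual is 1/Σλ = 1205.84 hours, regardless of the 868 already elapsed.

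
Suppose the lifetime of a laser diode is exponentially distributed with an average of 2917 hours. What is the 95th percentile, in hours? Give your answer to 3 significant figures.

8740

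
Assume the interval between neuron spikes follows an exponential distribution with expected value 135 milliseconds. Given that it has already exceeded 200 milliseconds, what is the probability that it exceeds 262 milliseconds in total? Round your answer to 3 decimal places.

The rate is λ = 1/135 = 0.00740741 per millisecond.
The exponential is memoryless, so the remaining time is again Exp(λ): the condition X > 200 is irrelevant.
P(X > 62) = e^(−0.45926) ≈ 0.632.

0.632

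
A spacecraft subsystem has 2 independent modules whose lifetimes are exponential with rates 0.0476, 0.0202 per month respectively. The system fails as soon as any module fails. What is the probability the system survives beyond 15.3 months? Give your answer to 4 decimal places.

0.3544

The time to first failure is exponential with rate Σλ = 0.0476 + 0.0202 = 0.0678.
P(min > 15.3) = e^(−0.0678·15.3) = e^(−1.0373) ≈ 0.3544.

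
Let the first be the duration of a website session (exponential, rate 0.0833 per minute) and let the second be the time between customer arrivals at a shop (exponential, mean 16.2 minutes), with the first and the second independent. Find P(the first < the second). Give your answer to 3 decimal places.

0.574

λ_1 = 0.0833, λ_2 = 1/16.2 = 0.0617284.
For independent exponentials, P(the first < the second) = λ_1/(λ_1+λ_2) = 0.0833/0.145028 ≈ 0.574.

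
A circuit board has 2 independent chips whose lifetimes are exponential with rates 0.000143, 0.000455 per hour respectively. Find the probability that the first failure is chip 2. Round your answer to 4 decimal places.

0.7609

The time to first failure is exponential with rate Σλ = 0.000143 + 0.000455 = 0.000598.
P(chip 2 first) = λ_2/Σλ = 0.000455/0.000598 ≈ 0.7609.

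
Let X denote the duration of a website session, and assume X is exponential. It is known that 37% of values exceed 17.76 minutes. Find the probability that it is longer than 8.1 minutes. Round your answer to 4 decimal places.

e^(−λ·17.76) = 0.37 ⇒ λ = −ln(0.37)/17.76 = 0.0559827.
P(X > 8.1) = e^(−0.0559827·8.1) = e^(−0.45346) ≈ 0.6354.

0.6354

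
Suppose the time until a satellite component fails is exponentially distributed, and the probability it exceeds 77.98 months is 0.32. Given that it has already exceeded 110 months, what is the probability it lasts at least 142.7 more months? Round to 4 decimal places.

0.1243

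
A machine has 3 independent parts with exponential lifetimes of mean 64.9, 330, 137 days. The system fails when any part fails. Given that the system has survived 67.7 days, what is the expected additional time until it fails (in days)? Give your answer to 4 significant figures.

38.85

First-failure rate Σλ = 1/64.9 + 1/330 + 1/137 = 0.0257379.
By memorylessness the expected residual is 1/Σλ = 38.8532 days, regardless of the 67.7 already elapsed.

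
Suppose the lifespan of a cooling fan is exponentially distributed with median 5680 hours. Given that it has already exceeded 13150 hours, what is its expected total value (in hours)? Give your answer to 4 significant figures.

21340

For an exponential, median = ln(2)/λ, so λ = ln 2 / 5680 = 0.000122033 per hour.
By memorylessness, E[X | X > 13150] = 13150 + 1/λ = 13150 + 8194.51 = 21344.5 hours.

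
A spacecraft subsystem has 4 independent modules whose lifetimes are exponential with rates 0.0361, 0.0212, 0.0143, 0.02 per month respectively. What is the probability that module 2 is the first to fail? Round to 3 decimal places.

0.231

The time to first failure is exponential with rate Σλ = 0.0361 + 0.0212 + 0.0143 + 0.02 = 0.0916.
P(module 2 first) = λ_2/Σλ = 0.0212/0.0916 ≈ 0.231.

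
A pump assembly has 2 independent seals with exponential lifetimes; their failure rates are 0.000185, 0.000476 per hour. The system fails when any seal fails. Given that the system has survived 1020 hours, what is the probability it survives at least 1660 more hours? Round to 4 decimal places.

0.3338

Time to first failure ~ Exp(Σλ) with Σλ = 0.000661.
By memorylessness, P(T > 1020+1660 | T > 1020) = P(T > 1660) = e^(−0.000661·1660) ≈ 0.3338.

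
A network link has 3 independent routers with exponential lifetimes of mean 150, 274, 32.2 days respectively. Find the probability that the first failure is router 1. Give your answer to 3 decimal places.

0.161

Rates: λ_i = 1/mean_i → 0.00666667, 0.00364964, 0.0310559; Σλ = 0.0413722.
P(router 1 first) = λ_1/Σλ = 0.00666667/0.0413722 ≈ 0.161.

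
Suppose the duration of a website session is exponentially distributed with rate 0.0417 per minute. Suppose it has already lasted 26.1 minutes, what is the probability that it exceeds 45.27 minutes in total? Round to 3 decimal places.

0.450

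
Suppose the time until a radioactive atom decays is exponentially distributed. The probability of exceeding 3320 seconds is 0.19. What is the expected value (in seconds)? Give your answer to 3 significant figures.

e^(−λ·3320) = 0.19 ⇒ λ = −ln(0.19)/3320 = 0.00050022.
Mean = 1/λ = 1999.12 seconds.

2000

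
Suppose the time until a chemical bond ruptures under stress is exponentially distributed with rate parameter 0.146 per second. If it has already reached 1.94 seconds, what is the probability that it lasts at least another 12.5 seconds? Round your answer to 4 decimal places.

The exponential is memoryless, so the remaining time is again Exp(λ): the condition X > 1.94 is irrelevant.
P(X > 12.5) = e^(−1.825) ≈ 0.1612.

0.1612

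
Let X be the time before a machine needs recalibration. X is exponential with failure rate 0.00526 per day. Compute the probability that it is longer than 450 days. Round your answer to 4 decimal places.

0.0938

P(X > 450) = e^(−λ·450) = e^(−2.367) ≈ 0.0938.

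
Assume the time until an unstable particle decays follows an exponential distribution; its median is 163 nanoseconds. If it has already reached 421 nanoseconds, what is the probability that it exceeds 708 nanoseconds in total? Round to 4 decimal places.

0.2951

For an exponential, median = ln(2)/λ, so λ = ln 2 / 163 = 0.00425244 per nanosecond.
P(X > s+t | X > s) = e^(−λ(s+t))/e^(−λs) = e^(−λt), independent of s = 421.
P(X > 287) = e^(−1.2204) ≈ 0.2951.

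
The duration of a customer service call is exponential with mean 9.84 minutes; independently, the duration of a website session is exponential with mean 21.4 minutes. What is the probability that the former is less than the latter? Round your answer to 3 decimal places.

0.685

λ_1 = 1/9.84 = 0.101626, λ_2 = 1/21.4 = 0.046729.
For independent exponentials, P(the former < the latter) = λ_1/(λ_1+λ_2) = 0.101626/0.148355 ≈ 0.685.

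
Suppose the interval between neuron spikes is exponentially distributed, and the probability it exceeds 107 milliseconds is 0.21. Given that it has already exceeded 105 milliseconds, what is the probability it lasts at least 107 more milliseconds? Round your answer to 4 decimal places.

From e^(−λ·107) = 0.21, λ = −ln(0.21)/107 = 0.0145855.
Memoryless: P(X > 105+107 | X > 105) = P(X > 107) = e^(−0.0145855·107) ≈ 0.2100.

0.2100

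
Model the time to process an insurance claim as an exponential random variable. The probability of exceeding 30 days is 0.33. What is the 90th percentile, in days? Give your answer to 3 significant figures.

e^(−λ·30) = 0.33 ⇒ λ = −ln(0.33)/30 = 0.0369554.
90th percentile: 1 − e^(−λt) = 0.9, t = −ln(0.1)/λ = 62.3071 days.

62.3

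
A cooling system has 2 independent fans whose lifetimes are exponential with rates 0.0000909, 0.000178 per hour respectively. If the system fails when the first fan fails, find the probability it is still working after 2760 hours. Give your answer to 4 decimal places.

0.4761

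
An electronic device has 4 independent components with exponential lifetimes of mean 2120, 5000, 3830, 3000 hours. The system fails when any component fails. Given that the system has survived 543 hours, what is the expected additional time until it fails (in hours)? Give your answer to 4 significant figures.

789.8

First-failure rate Σλ = 1/2120 + 1/5000 + 1/3830 + 1/3000 = 0.00126613.
By memorylessness the expected residual is 1/Σλ = 789.81 hours, regardless of the 543 already elapsed.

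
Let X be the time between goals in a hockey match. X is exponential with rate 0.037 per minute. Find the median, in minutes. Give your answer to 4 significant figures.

Set 1 − e^(−λt) = 0.5, so t = −ln(0.5)/λ = 0.69315/0.037 ≈ 18.7337 minutes.

18.73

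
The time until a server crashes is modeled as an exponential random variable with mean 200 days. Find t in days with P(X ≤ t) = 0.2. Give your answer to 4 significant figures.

44.63

The rate is λ = 1/200 = 0.005 per day.
Set 1 − e^(−λt) = 0.2, so t = −ln(0.8)/λ = 0.22314/0.005 ≈ 44.6287 days.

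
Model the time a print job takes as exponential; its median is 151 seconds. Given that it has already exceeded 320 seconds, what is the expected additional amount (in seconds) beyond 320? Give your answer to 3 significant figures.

218

For an exponential, median = ln(2)/λ, so λ = ln 2 / 151 = 0.00459038 per second.
By memorylessness, the remaining amount past any threshold is again Exp(λ) with mean 1/λ = 217.847 seconds.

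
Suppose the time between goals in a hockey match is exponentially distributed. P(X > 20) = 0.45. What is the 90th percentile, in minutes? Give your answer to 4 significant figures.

57.67

e^(−λ·20) = 0.45 ⇒ λ = −ln(0.45)/20 = 0.0399254.
90th percentile: 1 − e^(−λt) = 0.9, t = −ln(0.1)/λ = 57.6722 minutes.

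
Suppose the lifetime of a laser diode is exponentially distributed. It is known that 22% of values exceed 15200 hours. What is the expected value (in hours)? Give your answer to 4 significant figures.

e^(−λ·15200) = 0.22 ⇒ λ = −ln(0.22)/15200 = 0.0000996137.
Mean = 1/λ = 10038.8 hours.

10040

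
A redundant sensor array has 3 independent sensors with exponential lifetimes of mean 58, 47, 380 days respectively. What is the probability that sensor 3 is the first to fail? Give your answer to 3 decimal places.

0.064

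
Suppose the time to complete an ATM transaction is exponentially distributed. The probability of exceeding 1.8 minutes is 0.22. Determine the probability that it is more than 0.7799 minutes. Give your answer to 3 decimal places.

e^(−λ·1.8) = 0.22 ⇒ λ = −ln(0.22)/1.8 = 0.841182.
P(X > 0.7799) = e^(−0.841182·0.7799) = e^(−0.65604) ≈ 0.519.

0.519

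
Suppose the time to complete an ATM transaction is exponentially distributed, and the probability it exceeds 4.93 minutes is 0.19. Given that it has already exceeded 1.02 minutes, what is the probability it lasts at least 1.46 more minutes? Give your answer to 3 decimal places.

From e^(−λ·4.93) = 0.19, λ = −ln(0.19)/4.93 = 0.336862.
Memoryless: P(X > 1.02+1.46 | X > 1.02) = P(X > 1.46) = e^(−0.336862·1.46) ≈ 0.612.

0.612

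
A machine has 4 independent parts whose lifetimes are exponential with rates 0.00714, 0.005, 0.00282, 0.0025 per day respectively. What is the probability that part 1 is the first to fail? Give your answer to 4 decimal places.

0.4089

The time to first failure is exponential with rate Σλ = 0.00714 + 0.005 + 0.00282 + 0.0025 = 0.01746.
P(part 1 first) = λ_1/Σλ = 0.00714/0.01746 ≈ 0.4089.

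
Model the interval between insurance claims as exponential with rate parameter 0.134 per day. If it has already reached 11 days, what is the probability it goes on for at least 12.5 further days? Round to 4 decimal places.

By the memoryless property, P(X > 11+12.5 | X > 11) = P(X > 12.5).
P(X > 12.5) = e^(−1.675) ≈ 0.1873.

0.1873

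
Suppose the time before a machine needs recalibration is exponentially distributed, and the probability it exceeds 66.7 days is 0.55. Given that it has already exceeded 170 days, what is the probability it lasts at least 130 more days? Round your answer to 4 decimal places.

From e^(−λ·66.7) = 0.55, λ = −ln(0.55)/66.7 = 0.00896307.
Memoryless: P(X > 170+130 | X > 170) = P(X > 130) = e^(−0.00896307·130) ≈ 0.3119.

0.3119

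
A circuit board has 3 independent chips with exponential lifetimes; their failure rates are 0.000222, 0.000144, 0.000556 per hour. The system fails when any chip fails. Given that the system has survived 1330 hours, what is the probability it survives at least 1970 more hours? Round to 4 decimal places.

0.1626

Time to first failure ~ Exp(Σλ) with Σλ = 0.000922.
By memorylessness, P(T > 1330+1970 | T > 1330) = P(T > 1970) = e^(−0.000922·1970) ≈ 0.1626.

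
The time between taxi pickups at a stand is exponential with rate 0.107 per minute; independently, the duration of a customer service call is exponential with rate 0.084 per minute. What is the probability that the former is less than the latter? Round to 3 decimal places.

0.560

λ_1 = 0.107, λ_2 = 0.084.
For independent exponentials, P(the former < the latter) = λ_1/(λ_1+λ_2) = 0.107/0.191 ≈ 0.560.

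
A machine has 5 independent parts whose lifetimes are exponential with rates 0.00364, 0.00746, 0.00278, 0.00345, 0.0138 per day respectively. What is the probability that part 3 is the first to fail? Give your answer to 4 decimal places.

0.0893

The time to first failure is exponential with rate Σλ = 0.00364 + 0.00746 + 0.00278 + 0.00345 + 0.0138 = 0.03113.
P(part 3 first) = λ_3/Σλ = 0.00278/0.03113 ≈ 0.0893.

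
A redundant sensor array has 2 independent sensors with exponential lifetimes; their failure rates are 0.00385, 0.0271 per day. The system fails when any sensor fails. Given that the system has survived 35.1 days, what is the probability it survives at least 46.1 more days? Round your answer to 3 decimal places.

0.240

Time to first failure ~ Exp(Σλ) with Σλ = 0.03095.
By memorylessness, P(T > 35.1+46.1 | T > 35.1) = P(T > 46.1) = e^(−0.03095·46.1) ≈ 0.240.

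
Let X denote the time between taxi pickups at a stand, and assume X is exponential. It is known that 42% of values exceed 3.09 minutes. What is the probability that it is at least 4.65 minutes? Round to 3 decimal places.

0.271

e^(−λ·3.09) = 0.42 ⇒ λ = −ln(0.42)/3.09 = 0.280745.
P(X > 4.65) = e^(−0.280745·4.65) = e^(−1.3055) ≈ 0.271.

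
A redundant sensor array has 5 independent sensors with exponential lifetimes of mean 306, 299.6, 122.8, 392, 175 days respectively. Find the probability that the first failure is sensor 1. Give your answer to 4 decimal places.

Rates: λ_i = 1/mean_i → 0.00326797, 0.00333778, 0.00814332, 0.00255102, 0.00571429; Σλ = 0.0230144.
P(sensor 1 first) = λ_1/Σλ = 0.00326797/0.0230144 ≈ 0.1420.

0.1420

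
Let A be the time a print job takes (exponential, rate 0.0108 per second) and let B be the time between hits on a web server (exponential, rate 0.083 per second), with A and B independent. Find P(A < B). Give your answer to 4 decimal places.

0.1151

λ_1 = 0.0108, λ_2 = 0.083.
For independent exponentials, P(A < B) = λ_1/(λ_1+λ_2) = 0.0108/0.0938 ≈ 0.1151.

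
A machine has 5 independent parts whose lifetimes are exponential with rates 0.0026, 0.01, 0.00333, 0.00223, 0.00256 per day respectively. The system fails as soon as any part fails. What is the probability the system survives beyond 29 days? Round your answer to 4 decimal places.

0.5483

The time to first failure is exponential with rate Σλ = 0.0026 + 0.01 + 0.00333 + 0.00223 + 0.00256 = 0.02072.
P(min > 29) = e^(−0.02072·29) = e^(−0.60088) ≈ 0.5483.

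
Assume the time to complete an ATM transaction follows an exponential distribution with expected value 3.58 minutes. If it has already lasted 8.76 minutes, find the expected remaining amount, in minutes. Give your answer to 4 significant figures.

3.580

The rate is λ = 1/3.58 = 0.27933 per minute.
By memorylessness, the remaining amount past any threshold is again Exp(λ) with mean 1/λ = 3.58 minutes.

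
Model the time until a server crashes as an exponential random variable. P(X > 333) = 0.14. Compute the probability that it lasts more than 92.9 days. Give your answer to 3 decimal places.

e^(−λ·333) = 0.14 ⇒ λ = −ln(0.14)/333 = 0.00590424.
P(X > 92.9) = e^(−0.00590424·92.9) = e^(−0.5485) ≈ 0.578.

0.578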